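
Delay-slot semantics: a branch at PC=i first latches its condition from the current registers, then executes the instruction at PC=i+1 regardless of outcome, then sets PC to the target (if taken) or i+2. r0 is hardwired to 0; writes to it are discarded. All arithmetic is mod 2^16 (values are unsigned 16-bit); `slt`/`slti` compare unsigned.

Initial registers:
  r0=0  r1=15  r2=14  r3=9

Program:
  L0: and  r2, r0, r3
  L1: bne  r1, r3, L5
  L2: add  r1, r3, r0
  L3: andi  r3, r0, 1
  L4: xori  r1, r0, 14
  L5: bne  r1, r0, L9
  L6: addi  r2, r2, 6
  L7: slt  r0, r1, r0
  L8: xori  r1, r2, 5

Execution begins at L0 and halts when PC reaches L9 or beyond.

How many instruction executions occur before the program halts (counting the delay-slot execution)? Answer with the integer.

  step pc=0: and  r2, r0, r3  regs=(0,15,0,9)
  step pc=1: bne  r1, r3, L5  cond=T  regs=(0,15,0,9)
  step pc=2: add  r1, r3, r0  regs=(0,9,0,9)
  step pc=5: bne  r1, r0, L9  cond=T  regs=(0,9,0,9)
  step pc=6: addi  r2, r2, 6  regs=(0,9,6,9)

5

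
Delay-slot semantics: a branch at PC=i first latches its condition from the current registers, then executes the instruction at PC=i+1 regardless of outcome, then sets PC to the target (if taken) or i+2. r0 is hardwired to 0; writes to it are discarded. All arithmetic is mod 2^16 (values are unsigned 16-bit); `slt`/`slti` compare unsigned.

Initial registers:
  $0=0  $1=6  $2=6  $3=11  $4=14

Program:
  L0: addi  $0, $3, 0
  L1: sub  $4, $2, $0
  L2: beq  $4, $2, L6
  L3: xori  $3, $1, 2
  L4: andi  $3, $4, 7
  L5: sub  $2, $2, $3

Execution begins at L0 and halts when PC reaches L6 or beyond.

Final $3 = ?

[0] addi  $0, $3, 0  →  {$0:0, $1:6, $2:6, $3:11, $4:14}
[1] sub  $4, $2, $0  →  {$0:0, $1:6, $2:6, $3:11, $4:6}
[2] beq  $4, $2, L6  →  {$0:0, $1:6, $2:6, $3:11, $4:6}  ⟨branch taken⟩
[3] xori  $3, $1, 2  →  {$0:0, $1:6, $2:6, $3:4, $4:6}

4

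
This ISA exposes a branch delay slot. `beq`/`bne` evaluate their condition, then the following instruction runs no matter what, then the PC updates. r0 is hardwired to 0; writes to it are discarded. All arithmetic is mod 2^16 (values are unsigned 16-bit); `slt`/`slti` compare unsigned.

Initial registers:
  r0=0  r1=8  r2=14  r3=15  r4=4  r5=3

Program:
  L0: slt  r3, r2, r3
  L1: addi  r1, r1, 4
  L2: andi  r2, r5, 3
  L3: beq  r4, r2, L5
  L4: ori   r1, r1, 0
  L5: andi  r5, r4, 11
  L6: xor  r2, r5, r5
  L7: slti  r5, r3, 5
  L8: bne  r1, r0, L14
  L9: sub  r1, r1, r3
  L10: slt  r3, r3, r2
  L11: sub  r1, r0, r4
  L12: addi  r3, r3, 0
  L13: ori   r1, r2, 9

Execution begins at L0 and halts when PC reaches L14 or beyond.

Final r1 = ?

[0] slt  r3, r2, r3  →  {r0:0, r1:8, r2:14, r3:1, r4:4, r5:3}
[1] addi  r1, r1, 4  →  {r0:0, r1:12, r2:14, r3:1, r4:4, r5:3}
[2] andi  r2, r5, 3  →  {r0:0, r1:12, r2:3, r3:1, r4:4, r5:3}
[3] beq  r4, r2, L5  →  {r0:0, r1:12, r2:3, r3:1, r4:4, r5:3}  ⟨branch fallthrough⟩
[4] ori   r1, r1, 0  →  {r0:0, r1:12, r2:3, r3:1, r4:4, r5:3}
[5] andi  r5, r4, 11  →  {r0:0, r1:12, r2:3, r3:1, r4:4, r5:0}
[6] xor  r2, r5, r5  →  {r0:0, r1:12, r2:0, r3:1, r4:4, r5:0}
[7] slti  r5, r3, 5  →  {r0:0, r1:12, r2:0, r3:1, r4:4, r5:1}
[8] bne  r1, r0, L14  →  {r0:0, r1:12, r2:0, r3:1, r4:4, r5:1}  ⟨branch taken⟩
[9] sub  r1, r1, r3  →  {r0:0, r1:11, r2:0, r3:1, r4:4, r5:1}

11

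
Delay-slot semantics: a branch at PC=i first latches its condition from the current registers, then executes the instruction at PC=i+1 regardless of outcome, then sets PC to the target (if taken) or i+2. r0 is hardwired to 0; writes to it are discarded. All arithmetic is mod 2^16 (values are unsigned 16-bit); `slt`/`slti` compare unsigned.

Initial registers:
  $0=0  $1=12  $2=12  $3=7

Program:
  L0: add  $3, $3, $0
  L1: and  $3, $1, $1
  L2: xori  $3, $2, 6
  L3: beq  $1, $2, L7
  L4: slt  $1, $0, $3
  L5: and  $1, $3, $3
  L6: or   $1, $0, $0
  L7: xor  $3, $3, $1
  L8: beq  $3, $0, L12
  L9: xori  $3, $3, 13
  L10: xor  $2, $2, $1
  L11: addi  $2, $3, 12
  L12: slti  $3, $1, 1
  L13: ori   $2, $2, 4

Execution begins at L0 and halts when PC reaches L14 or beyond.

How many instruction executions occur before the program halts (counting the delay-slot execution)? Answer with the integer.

12

[0] add  $3, $3, $0  →  {$0:0, $1:12, $2:12, $3:7}
[1] and  $3, $1, $1  →  {$0:0, $1:12, $2:12, $3:12}
[2] xori  $3, $2, 6  →  {$0:0, $1:12, $2:12, $3:10}
[3] beq  $1, $2, L7  →  {$0:0, $1:12, $2:12, $3:10}  ⟨branch taken⟩
[4] slt  $1, $0, $3  →  {$0:0, $1:1, $2:12, $3:10}
[7] xor  $3, $3, $1  →  {$0:0, $1:1, $2:12, $3:11}
[8] beq  $3, $0, L12  →  {$0:0, $1:1, $2:12, $3:11}  ⟨branch fallthrough⟩
[9] xori  $3, $3, 13  →  {$0:0, $1:1, $2:12, $3:6}
[10] xor  $2, $2, $1  →  {$0:0, $1:1, $2:13, $3:6}
[11] addi  $2, $3, 12  →  {$0:0, $1:1, $2:18, $3:6}
[12] slti  $3, $1, 1  →  {$0:0, $1:1, $2:18, $3:0}
[13] ori   $2, $2, 4  →  {$0:0, $1:1, $2:22, $3:0}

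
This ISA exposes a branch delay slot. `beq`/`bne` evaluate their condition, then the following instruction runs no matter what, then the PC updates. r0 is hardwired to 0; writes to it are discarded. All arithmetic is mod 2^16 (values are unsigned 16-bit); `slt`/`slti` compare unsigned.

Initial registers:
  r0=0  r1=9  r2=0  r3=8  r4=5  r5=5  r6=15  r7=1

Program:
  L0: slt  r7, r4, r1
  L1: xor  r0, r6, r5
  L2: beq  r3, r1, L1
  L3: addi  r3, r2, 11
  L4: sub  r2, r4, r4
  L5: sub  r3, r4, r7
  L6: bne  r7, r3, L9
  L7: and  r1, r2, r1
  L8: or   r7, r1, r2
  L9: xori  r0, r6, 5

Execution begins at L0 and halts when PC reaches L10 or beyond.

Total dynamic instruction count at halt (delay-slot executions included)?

[0] slt  r7, r4, r1  →  {r0:0, r1:9, r2:0, r3:8, r4:5, r5:5, r6:15, r7:1}
[1] xor  r0, r6, r5  →  {r0:0, r1:9, r2:0, r3:8, r4:5, r5:5, r6:15, r7:1}
[2] beq  r3, r1, L1  →  {r0:0, r1:9, r2:0, r3:8, r4:5, r5:5, r6:15, r7:1}  ⟨branch fallthrough⟩
[3] addi  r3, r2, 11  →  {r0:0, r1:9, r2:0, r3:11, r4:5, r5:5, r6:15, r7:1}
[4] sub  r2, r4, r4  →  {r0:0, r1:9, r2:0, r3:11, r4:5, r5:5, r6:15, r7:1}
[5] sub  r3, r4, r7  →  {r0:0, r1:9, r2:0, r3:4, r4:5, r5:5, r6:15, r7:1}
[6] bne  r7, r3, L9  →  {r0:0, r1:9, r2:0, r3:4, r4:5, r5:5, r6:15, r7:1}  ⟨branch taken⟩
[7] and  r1, r2, r1  →  {r0:0, r1:0, r2:0, r3:4, r4:5, r5:5, r6:15, r7:1}
[9] xori  r0, r6, 5  →  {r0:0, r1:0, r2:0, r3:4, r4:5, r5:5, r6:15, r7:1}

9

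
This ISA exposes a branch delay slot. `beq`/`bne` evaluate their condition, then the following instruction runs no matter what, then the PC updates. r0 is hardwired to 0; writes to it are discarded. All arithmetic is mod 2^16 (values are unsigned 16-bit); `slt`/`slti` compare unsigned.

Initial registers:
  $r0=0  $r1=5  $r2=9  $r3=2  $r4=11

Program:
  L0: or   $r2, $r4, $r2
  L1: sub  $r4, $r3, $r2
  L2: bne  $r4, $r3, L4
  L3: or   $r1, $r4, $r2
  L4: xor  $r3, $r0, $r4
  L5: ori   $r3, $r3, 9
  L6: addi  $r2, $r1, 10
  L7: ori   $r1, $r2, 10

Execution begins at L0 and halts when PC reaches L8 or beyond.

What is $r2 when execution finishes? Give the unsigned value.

9

#0 or   $r2, $r4, $r2 ; 0/5/11/2/11
#1 sub  $r4, $r3, $r2 ; 0/5/11/2/65527
#2 bne  $r4, $r3, L4 ; 0/5/11/2/65527 ; →target
#3 or   $r1, $r4, $r2 ; 0/65535/11/2/65527
#4 xor  $r3, $r0, $r4 ; 0/65535/11/65527/65527
#5 ori   $r3, $r3, 9 ; 0/65535/11/65535/65527
#6 addi  $r2, $r1, 10 ; 0/65535/9/65535/65527
#7 ori   $r1, $r2, 10 ; 0/11/9/65535/65527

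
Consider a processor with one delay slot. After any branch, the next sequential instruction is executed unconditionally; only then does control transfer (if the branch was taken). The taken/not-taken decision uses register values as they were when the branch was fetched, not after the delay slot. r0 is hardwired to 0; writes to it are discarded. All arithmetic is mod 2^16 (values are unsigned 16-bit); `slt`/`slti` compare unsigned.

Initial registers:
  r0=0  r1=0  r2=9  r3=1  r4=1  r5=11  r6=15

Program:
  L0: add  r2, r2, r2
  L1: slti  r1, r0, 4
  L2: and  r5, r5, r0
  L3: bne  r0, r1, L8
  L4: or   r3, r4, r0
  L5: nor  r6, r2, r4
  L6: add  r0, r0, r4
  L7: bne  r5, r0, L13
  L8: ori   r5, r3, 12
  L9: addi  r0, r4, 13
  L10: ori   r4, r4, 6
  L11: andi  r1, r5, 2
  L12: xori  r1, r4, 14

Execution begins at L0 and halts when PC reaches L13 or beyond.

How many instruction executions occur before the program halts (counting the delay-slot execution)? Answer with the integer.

10

  step pc=0: add  r2, r2, r2  regs=(0,0,18,1,1,11,15)
  step pc=1: slti  r1, r0, 4  regs=(0,1,18,1,1,11,15)
  step pc=2: and  r5, r5, r0  regs=(0,1,18,1,1,0,15)
  step pc=3: bne  r0, r1, L8  cond=T  regs=(0,1,18,1,1,0,15)
  step pc=4: or   r3, r4, r0  regs=(0,1,18,1,1,0,15)
  step pc=8: ori   r5, r3, 12  regs=(0,1,18,1,1,13,15)
  step pc=9: addi  r0, r4, 13  regs=(0,1,18,1,1,13,15)
  step pc=10: ori   r4, r4, 6  regs=(0,1,18,1,7,13,15)
  step pc=11: andi  r1, r5, 2  regs=(0,0,18,1,7,13,15)
  step pc=12: xori  r1, r4, 14  regs=(0,9,18,1,7,13,15)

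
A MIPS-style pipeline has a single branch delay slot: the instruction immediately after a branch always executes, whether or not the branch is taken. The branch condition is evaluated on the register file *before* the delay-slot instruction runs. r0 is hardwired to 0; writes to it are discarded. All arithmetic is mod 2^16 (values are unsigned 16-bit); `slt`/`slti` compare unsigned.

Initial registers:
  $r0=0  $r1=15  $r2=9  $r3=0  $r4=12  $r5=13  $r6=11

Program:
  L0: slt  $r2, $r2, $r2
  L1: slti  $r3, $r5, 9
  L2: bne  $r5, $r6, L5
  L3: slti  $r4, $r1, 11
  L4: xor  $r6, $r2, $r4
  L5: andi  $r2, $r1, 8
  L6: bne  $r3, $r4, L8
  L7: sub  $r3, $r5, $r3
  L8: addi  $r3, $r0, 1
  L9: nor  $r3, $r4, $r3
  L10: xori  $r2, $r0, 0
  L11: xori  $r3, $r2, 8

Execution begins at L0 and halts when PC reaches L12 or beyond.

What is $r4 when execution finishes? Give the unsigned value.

0

PC=0  slt  $r2, $r2, $r2     | $r0=0 $r1=15 $r2=0 $r3=0 $r4=12 $r5=13 $r6=11
PC=1  slti  $r3, $r5, 9      | $r0=0 $r1=15 $r2=0 $r3=0 $r4=12 $r5=13 $r6=11
PC=2  bne  $r5, $r6, L5      | $r0=0 $r1=15 $r2=0 $r3=0 $r4=12 $r5=13 $r6=11  [TAKEN]
PC=3  slti  $r4, $r1, 11     | $r0=0 $r1=15 $r2=0 $r3=0 $r4=0 $r5=13 $r6=11
PC=5  andi  $r2, $r1, 8      | $r0=0 $r1=15 $r2=8 $r3=0 $r4=0 $r5=13 $r6=11
PC=6  bne  $r3, $r4, L8      | $r0=0 $r1=15 $r2=8 $r3=0 $r4=0 $r5=13 $r6=11  [not taken]
PC=7  sub  $r3, $r5, $r3     | $r0=0 $r1=15 $r2=8 $r3=13 $r4=0 $r5=13 $r6=11
PC=8  addi  $r3, $r0, 1      | $r0=0 $r1=15 $r2=8 $r3=1 $r4=0 $r5=13 $r6=11
PC=9  nor  $r3, $r4, $r3     | $r0=0 $r1=15 $r2=8 $r3=65534 $r4=0 $r5=13 $r6=11
PC=10 xori  $r2, $r0, 0      | $r0=0 $r1=15 $r2=0 $r3=65534 $r4=0 $r5=13 $r6=11
PC=11 xori  $r3, $r2, 8      | $r0=0 $r1=15 $r2=0 $r3=8 $r4=0 $r5=13 $r6=11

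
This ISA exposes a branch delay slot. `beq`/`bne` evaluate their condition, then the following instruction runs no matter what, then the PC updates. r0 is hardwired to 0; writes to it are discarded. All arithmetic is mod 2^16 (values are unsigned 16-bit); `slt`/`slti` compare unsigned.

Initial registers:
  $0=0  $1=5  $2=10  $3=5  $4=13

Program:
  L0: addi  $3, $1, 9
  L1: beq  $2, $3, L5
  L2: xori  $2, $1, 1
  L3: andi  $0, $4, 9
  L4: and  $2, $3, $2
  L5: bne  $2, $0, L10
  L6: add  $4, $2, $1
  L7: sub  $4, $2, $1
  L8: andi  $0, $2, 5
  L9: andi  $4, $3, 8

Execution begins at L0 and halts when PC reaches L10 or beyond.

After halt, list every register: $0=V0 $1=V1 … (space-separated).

  step pc=0: addi  $3, $1, 9  regs=(0,5,10,14,13)
  step pc=1: beq  $2, $3, L5  cond=F  regs=(0,5,10,14,13)
  step pc=2: xori  $2, $1, 1  regs=(0,5,4,14,13)
  step pc=3: andi  $0, $4, 9  regs=(0,5,4,14,13)
  step pc=4: and  $2, $3, $2  regs=(0,5,4,14,13)
  step pc=5: bne  $2, $0, L10  cond=T  regs=(0,5,4,14,13)
  step pc=6: add  $4, $2, $1  regs=(0,5,4,14,9)

$0=0 $1=5 $2=4 $3=14 $4=9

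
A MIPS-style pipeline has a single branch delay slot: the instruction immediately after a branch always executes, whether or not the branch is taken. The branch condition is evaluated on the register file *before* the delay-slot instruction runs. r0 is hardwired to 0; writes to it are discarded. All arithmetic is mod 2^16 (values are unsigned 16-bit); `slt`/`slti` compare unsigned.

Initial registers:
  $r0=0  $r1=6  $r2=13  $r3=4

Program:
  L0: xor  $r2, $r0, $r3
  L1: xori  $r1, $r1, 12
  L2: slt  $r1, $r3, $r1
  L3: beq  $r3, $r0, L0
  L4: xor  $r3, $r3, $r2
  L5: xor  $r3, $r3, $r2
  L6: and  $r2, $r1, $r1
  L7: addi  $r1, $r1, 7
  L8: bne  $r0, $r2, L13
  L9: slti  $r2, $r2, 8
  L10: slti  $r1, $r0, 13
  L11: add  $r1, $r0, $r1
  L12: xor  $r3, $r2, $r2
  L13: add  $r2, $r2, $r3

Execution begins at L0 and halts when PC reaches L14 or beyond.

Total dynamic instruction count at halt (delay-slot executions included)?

11

  step pc=0: xor  $r2, $r0, $r3  regs=(0,6,4,4)
  step pc=1: xori  $r1, $r1, 12  regs=(0,10,4,4)
  step pc=2: slt  $r1, $r3, $r1  regs=(0,1,4,4)
  step pc=3: beq  $r3, $r0, L0  cond=F  regs=(0,1,4,4)
  step pc=4: xor  $r3, $r3, $r2  regs=(0,1,4,0)
  step pc=5: xor  $r3, $r3, $r2  regs=(0,1,4,4)
  step pc=6: and  $r2, $r1, $r1  regs=(0,1,1,4)
  step pc=7: addi  $r1, $r1, 7  regs=(0,8,1,4)
  step pc=8: bne  $r0, $r2, L13  cond=T  regs=(0,8,1,4)
  step pc=9: slti  $r2, $r2, 8  regs=(0,8,1,4)
  step pc=13: add  $r2, $r2, $r3  regs=(0,8,5,4)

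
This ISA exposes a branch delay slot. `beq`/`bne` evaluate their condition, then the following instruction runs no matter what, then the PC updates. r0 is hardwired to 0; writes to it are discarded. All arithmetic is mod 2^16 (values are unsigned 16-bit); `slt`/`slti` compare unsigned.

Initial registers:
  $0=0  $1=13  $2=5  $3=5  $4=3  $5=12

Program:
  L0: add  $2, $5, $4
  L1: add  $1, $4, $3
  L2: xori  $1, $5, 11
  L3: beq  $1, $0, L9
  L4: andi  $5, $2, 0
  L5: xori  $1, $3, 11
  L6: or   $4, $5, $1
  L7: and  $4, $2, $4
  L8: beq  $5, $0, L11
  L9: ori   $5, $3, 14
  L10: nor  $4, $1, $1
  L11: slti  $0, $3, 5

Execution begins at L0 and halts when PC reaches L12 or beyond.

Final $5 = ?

[0] add  $2, $5, $4  →  {$0:0, $1:13, $2:15, $3:5, $4:3, $5:12}
[1] add  $1, $4, $3  →  {$0:0, $1:8, $2:15, $3:5, $4:3, $5:12}
[2] xori  $1, $5, 11  →  {$0:0, $1:7, $2:15, $3:5, $4:3, $5:12}
[3] beq  $1, $0, L9  →  {$0:0, $1:7, $2:15, $3:5, $4:3, $5:12}  ⟨branch fallthrough⟩
[4] andi  $5, $2, 0  →  {$0:0, $1:7, $2:15, $3:5, $4:3, $5:0}
[5] xori  $1, $3, 11  →  {$0:0, $1:14, $2:15, $3:5, $4:3, $5:0}
[6] or   $4, $5, $1  →  {$0:0, $1:14, $2:15, $3:5, $4:14, $5:0}
[7] and  $4, $2, $4  →  {$0:0, $1:14, $2:15, $3:5, $4:14, $5:0}
[8] beq  $5, $0, L11  →  {$0:0, $1:14, $2:15, $3:5, $4:14, $5:0}  ⟨branch taken⟩
[9] ori   $5, $3, 14  →  {$0:0, $1:14, $2:15, $3:5, $4:14, $5:15}
[11] slti  $0, $3, 5  →  {$0:0, $1:14, $2:15, $3:5, $4:14, $5:15}

15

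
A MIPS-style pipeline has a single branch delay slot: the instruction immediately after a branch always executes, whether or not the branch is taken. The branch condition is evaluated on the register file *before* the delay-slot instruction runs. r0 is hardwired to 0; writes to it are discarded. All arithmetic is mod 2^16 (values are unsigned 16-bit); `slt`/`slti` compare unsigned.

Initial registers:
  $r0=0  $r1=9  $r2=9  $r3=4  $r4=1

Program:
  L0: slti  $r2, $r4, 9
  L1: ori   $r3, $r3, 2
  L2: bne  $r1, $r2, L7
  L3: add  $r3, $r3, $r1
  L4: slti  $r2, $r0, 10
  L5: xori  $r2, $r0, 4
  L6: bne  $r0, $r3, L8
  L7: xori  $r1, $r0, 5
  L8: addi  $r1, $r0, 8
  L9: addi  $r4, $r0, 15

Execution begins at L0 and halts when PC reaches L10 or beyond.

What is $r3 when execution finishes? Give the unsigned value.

15

[0] slti  $r2, $r4, 9  →  {$r0:0, $r1:9, $r2:1, $r3:4, $r4:1}
[1] ori   $r3, $r3, 2  →  {$r0:0, $r1:9, $r2:1, $r3:6, $r4:1}
[2] bne  $r1, $r2, L7  →  {$r0:0, $r1:9, $r2:1, $r3:6, $r4:1}  ⟨branch taken⟩
[3] add  $r3, $r3, $r1  →  {$r0:0, $r1:9, $r2:1, $r3:15, $r4:1}
[7] xori  $r1, $r0, 5  →  {$r0:0, $r1:5, $r2:1, $r3:15, $r4:1}
[8] addi  $r1, $r0, 8  →  {$r0:0, $r1:8, $r2:1, $r3:15, $r4:1}
[9] addi  $r4, $r0, 15  →  {$r0:0, $r1:8, $r2:1, $r3:15, $r4:15}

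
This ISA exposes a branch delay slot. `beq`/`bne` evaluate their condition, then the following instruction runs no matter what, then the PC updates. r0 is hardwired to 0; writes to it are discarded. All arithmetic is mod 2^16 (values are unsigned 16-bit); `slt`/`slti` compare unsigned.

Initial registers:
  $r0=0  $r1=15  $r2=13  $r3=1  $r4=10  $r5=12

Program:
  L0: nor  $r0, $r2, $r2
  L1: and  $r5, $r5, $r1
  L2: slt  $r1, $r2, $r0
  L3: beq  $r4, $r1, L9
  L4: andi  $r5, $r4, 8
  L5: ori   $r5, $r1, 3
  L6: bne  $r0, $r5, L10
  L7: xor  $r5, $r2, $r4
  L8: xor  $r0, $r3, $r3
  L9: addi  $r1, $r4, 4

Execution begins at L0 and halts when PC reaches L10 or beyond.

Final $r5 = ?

7

PC=0  nor  $r0, $r2, $r2     | $r0=0 $r1=15 $r2=13 $r3=1 $r4=10 $r5=12
PC=1  and  $r5, $r5, $r1     | $r0=0 $r1=15 $r2=13 $r3=1 $r4=10 $r5=12
PC=2  slt  $r1, $r2, $r0     | $r0=0 $r1=0 $r2=13 $r3=1 $r4=10 $r5=12
PC=3  beq  $r4, $r1, L9      | $r0=0 $r1=0 $r2=13 $r3=1 $r4=10 $r5=12  [not taken]
PC=4  andi  $r5, $r4, 8      | $r0=0 $r1=0 $r2=13 $r3=1 $r4=10 $r5=8
PC=5  ori   $r5, $r1, 3      | $r0=0 $r1=0 $r2=13 $r3=1 $r4=10 $r5=3
PC=6  bne  $r0, $r5, L10     | $r0=0 $r1=0 $r2=13 $r3=1 $r4=10 $r5=3  [TAKEN]
PC=7  xor  $r5, $r2, $r4     | $r0=0 $r1=0 $r2=13 $r3=1 $r4=10 $r5=7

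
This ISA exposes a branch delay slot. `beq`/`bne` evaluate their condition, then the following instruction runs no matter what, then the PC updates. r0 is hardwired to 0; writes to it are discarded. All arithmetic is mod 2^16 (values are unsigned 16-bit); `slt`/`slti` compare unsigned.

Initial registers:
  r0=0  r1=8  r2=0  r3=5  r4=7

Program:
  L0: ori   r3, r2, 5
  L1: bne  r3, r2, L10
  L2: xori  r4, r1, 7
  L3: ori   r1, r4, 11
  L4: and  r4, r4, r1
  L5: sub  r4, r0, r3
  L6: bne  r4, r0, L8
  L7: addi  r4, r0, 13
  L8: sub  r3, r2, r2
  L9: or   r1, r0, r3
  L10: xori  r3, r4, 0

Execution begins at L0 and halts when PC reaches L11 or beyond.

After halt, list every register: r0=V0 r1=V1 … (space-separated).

r0=0 r1=8 r2=0 r3=15 r4=15

  step pc=0: ori   r3, r2, 5  regs=(0,8,0,5,7)
  step pc=1: bne  r3, r2, L10  cond=T  regs=(0,8,0,5,7)
  step pc=2: xori  r4, r1, 7  regs=(0,8,0,5,15)
  step pc=10: xori  r3, r4, 0  regs=(0,8,0,15,15)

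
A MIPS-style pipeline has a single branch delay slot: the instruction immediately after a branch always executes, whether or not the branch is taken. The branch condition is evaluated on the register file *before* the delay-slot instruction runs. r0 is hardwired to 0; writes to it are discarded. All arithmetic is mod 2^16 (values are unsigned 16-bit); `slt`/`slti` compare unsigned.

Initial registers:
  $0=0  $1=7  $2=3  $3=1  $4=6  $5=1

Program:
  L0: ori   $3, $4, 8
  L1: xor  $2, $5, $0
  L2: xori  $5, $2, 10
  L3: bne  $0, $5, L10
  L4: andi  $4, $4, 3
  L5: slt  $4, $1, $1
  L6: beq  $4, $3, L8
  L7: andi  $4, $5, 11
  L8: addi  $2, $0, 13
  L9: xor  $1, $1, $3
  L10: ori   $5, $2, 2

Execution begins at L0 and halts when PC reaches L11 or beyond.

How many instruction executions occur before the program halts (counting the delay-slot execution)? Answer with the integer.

6

[0] ori   $3, $4, 8  →  {$0:0, $1:7, $2:3, $3:14, $4:6, $5:1}
[1] xor  $2, $5, $0  →  {$0:0, $1:7, $2:1, $3:14, $4:6, $5:1}
[2] xori  $5, $2, 10  →  {$0:0, $1:7, $2:1, $3:14, $4:6, $5:11}
[3] bne  $0, $5, L10  →  {$0:0, $1:7, $2:1, $3:14, $4:6, $5:11}  ⟨branch taken⟩
[4] andi  $4, $4, 3  →  {$0:0, $1:7, $2:1, $3:14, $4:2, $5:11}
[10] ori   $5, $2, 2  →  {$0:0, $1:7, $2:1, $3:14, $4:2, $5:3}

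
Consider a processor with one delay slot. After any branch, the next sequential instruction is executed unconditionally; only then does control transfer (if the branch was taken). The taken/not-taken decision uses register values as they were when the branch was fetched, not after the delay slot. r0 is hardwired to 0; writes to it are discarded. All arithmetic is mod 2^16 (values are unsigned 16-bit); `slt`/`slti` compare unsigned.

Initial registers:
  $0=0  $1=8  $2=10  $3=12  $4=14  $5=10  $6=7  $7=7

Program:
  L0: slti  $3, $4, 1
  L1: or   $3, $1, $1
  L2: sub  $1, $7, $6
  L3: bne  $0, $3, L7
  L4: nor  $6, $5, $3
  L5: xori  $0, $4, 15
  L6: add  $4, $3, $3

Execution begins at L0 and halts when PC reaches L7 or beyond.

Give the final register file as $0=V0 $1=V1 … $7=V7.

PC=0  slti  $3, $4, 1        | $0=0 $1=8 $2=10 $3=0 $4=14 $5=10 $6=7 $7=7
PC=1  or   $3, $1, $1        | $0=0 $1=8 $2=10 $3=8 $4=14 $5=10 $6=7 $7=7
PC=2  sub  $1, $7, $6        | $0=0 $1=0 $2=10 $3=8 $4=14 $5=10 $6=7 $7=7
PC=3  bne  $0, $3, L7        | $0=0 $1=0 $2=10 $3=8 $4=14 $5=10 $6=7 $7=7  [TAKEN]
PC=4  nor  $6, $5, $3        | $0=0 $1=0 $2=10 $3=8 $4=14 $5=10 $6=65525 $7=7

$0=0 $1=0 $2=10 $3=8 $4=14 $5=10 $6=65525 $7=7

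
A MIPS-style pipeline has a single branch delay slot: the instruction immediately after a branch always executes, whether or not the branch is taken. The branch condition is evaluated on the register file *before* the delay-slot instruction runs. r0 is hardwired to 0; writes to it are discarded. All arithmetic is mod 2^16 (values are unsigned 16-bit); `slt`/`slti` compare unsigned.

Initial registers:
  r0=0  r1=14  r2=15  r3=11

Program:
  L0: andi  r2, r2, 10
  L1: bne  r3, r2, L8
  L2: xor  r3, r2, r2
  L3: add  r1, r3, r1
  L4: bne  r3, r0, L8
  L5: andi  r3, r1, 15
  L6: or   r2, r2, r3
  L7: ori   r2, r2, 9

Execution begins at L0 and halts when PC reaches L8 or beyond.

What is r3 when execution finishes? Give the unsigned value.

0

[0] andi  r2, r2, 10  →  {r0:0, r1:14, r2:10, r3:11}
[1] bne  r3, r2, L8  →  {r0:0, r1:14, r2:10, r3:11}  ⟨branch taken⟩
[2] xor  r3, r2, r2  →  {r0:0, r1:14, r2:10, r3:0}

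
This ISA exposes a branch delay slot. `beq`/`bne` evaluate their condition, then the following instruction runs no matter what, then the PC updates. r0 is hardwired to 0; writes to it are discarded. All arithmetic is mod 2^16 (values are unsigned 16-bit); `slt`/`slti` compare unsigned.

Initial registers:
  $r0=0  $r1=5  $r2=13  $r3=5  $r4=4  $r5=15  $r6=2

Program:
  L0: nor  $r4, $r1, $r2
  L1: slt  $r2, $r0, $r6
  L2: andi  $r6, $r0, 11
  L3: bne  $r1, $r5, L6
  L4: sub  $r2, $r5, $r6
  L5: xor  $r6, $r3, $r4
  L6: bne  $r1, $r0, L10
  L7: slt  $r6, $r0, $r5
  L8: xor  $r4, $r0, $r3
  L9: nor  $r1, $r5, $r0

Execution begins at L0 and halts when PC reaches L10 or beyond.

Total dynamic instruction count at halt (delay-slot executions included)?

PC=0  nor  $r4, $r1, $r2     | $r0=0 $r1=5 $r2=13 $r3=5 $r4=65522 $r5=15 $r6=2
PC=1  slt  $r2, $r0, $r6     | $r0=0 $r1=5 $r2=1 $r3=5 $r4=65522 $r5=15 $r6=2
PC=2  andi  $r6, $r0, 11     | $r0=0 $r1=5 $r2=1 $r3=5 $r4=65522 $r5=15 $r6=0
PC=3  bne  $r1, $r5, L6      | $r0=0 $r1=5 $r2=1 $r3=5 $r4=65522 $r5=15 $r6=0  [TAKEN]
PC=4  sub  $r2, $r5, $r6     | $r0=0 $r1=5 $r2=15 $r3=5 $r4=65522 $r5=15 $r6=0
PC=6  bne  $r1, $r0, L10     | $r0=0 $r1=5 $r2=15 $r3=5 $r4=65522 $r5=15 $r6=0  [TAKEN]
PC=7  slt  $r6, $r0, $r5     | $r0=0 $r1=5 $r2=15 $r3=5 $r4=65522 $r5=15 $r6=1

7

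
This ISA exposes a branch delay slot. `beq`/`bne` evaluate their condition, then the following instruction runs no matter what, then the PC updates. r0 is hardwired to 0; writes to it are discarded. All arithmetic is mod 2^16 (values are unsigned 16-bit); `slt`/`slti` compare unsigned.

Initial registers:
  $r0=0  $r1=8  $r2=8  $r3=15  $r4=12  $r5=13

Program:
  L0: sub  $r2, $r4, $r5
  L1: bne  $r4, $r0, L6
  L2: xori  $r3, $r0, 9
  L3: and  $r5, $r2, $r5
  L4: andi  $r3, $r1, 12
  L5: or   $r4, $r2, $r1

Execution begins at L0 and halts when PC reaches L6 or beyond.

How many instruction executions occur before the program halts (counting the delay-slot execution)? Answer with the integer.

#0 sub  $r2, $r4, $r5 ; 0/8/65535/15/12/13
#1 bne  $r4, $r0, L6 ; 0/8/65535/15/12/13 ; →target
#2 xori  $r3, $r0, 9 ; 0/8/65535/9/12/13

3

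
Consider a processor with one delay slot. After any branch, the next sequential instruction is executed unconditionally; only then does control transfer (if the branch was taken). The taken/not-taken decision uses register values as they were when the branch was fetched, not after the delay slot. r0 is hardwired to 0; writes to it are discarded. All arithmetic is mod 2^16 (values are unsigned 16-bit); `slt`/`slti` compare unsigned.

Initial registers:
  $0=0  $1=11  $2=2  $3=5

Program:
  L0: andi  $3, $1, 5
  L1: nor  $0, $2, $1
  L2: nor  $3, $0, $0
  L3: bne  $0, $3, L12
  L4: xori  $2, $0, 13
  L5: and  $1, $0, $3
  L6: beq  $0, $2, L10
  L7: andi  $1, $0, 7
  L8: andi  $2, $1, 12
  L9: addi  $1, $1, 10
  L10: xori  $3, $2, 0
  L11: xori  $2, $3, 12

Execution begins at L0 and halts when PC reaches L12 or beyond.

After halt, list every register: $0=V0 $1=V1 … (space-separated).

$0=0 $1=11 $2=13 $3=65535

#0 andi  $3, $1, 5 ; 0/11/2/1
#1 nor  $0, $2, $1 ; 0/11/2/1
#2 nor  $3, $0, $0 ; 0/11/2/65535
#3 bne  $0, $3, L12 ; 0/11/2/65535 ; →target
#4 xori  $2, $0, 13 ; 0/11/13/65535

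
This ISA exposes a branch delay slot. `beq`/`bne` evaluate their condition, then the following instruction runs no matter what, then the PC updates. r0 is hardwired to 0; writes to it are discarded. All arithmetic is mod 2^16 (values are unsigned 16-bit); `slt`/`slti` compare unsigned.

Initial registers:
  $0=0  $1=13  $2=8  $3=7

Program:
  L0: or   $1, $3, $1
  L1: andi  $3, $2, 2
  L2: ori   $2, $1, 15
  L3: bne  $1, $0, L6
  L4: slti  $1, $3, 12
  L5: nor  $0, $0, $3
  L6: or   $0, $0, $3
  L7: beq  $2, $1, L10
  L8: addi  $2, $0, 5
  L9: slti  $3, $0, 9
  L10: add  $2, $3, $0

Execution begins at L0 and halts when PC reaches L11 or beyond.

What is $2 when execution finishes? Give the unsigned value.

1

PC=0  or   $1, $3, $1        | $0=0 $1=15 $2=8 $3=7
PC=1  andi  $3, $2, 2        | $0=0 $1=15 $2=8 $3=0
PC=2  ori   $2, $1, 15       | $0=0 $1=15 $2=15 $3=0
PC=3  bne  $1, $0, L6        | $0=0 $1=15 $2=15 $3=0  [TAKEN]
PC=4  slti  $1, $3, 12       | $0=0 $1=1 $2=15 $3=0
PC=6  or   $0, $0, $3        | $0=0 $1=1 $2=15 $3=0
PC=7  beq  $2, $1, L10       | $0=0 $1=1 $2=15 $3=0  [not taken]
PC=8  addi  $2, $0, 5        | $0=0 $1=1 $2=5 $3=0
PC=9  slti  $3, $0, 9        | $0=0 $1=1 $2=5 $3=1
PC=10 add  $2, $3, $0        | $0=0 $1=1 $2=1 $3=1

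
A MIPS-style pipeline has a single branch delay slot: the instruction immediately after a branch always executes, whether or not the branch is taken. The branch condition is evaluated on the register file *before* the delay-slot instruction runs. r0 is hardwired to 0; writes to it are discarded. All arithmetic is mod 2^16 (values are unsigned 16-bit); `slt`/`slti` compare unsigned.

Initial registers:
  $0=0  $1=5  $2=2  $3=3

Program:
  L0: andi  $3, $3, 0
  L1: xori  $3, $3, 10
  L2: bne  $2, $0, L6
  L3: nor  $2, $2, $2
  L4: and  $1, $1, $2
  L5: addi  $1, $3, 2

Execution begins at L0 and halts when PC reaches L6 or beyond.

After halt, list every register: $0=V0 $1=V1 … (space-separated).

$0=0 $1=5 $2=65533 $3=10

[0] andi  $3, $3, 0  →  {$0:0, $1:5, $2:2, $3:0}
[1] xori  $3, $3, 10  →  {$0:0, $1:5, $2:2, $3:10}
[2] bne  $2, $0, L6  →  {$0:0, $1:5, $2:2, $3:10}  ⟨branch taken⟩
[3] nor  $2, $2, $2  →  {$0:0, $1:5, $2:65533, $3:10}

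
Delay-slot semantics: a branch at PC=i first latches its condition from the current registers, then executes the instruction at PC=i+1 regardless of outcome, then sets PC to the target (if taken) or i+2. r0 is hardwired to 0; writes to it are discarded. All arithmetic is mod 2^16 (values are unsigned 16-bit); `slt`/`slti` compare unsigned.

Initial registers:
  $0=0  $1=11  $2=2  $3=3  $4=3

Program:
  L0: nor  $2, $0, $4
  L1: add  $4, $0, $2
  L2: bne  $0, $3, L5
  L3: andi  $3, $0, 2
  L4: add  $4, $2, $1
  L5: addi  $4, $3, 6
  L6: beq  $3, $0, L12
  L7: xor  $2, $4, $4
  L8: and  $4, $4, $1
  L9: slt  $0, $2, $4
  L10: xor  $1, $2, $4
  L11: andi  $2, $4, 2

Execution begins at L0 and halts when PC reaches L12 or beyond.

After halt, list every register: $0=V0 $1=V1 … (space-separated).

$0=0 $1=11 $2=0 $3=0 $4=6

PC=0  nor  $2, $0, $4        | $0=0 $1=11 $2=65532 $3=3 $4=3
PC=1  add  $4, $0, $2        | $0=0 $1=11 $2=65532 $3=3 $4=65532
PC=2  bne  $0, $3, L5        | $0=0 $1=11 $2=65532 $3=3 $4=65532  [TAKEN]
PC=3  andi  $3, $0, 2        | $0=0 $1=11 $2=65532 $3=0 $4=65532
PC=5  addi  $4, $3, 6        | $0=0 $1=11 $2=65532 $3=0 $4=6
PC=6  beq  $3, $0, L12       | $0=0 $1=11 $2=65532 $3=0 $4=6  [TAKEN]
PC=7  xor  $2, $4, $4        | $0=0 $1=11 $2=0 $3=0 $4=6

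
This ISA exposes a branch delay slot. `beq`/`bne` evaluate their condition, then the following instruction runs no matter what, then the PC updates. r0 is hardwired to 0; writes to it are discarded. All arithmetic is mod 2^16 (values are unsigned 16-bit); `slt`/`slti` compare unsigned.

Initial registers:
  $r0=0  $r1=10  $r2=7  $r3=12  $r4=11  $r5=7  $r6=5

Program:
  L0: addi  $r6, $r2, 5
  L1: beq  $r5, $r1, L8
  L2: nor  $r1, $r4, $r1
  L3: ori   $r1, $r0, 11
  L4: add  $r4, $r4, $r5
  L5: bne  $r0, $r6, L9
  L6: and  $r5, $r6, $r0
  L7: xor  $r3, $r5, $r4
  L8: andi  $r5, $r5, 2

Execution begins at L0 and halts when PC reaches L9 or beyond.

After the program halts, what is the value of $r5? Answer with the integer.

#0 addi  $r6, $r2, 5 ; 0/10/7/12/11/7/12
#1 beq  $r5, $r1, L8 ; 0/10/7/12/11/7/12 ; →fallthru
#2 nor  $r1, $r4, $r1 ; 0/65524/7/12/11/7/12
#3 ori   $r1, $r0, 11 ; 0/11/7/12/11/7/12
#4 add  $r4, $r4, $r5 ; 0/11/7/12/18/7/12
#5 bne  $r0, $r6, L9 ; 0/11/7/12/18/7/12 ; →target
#6 and  $r5, $r6, $r0 ; 0/11/7/12/18/0/12

0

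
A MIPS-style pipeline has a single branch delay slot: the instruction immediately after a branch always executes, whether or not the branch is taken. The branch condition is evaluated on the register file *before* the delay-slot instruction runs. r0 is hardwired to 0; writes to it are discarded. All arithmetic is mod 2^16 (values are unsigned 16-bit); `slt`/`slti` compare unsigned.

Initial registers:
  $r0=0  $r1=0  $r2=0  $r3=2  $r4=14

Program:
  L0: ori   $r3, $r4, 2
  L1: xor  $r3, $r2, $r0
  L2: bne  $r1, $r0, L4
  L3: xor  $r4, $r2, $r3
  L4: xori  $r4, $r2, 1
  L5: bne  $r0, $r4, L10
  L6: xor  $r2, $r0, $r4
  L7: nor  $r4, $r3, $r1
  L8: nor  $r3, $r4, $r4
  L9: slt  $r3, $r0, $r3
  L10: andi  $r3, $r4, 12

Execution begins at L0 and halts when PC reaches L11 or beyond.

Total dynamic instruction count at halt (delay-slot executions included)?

8

#0 ori   $r3, $r4, 2 ; 0/0/0/14/14
#1 xor  $r3, $r2, $r0 ; 0/0/0/0/14
#2 bne  $r1, $r0, L4 ; 0/0/0/0/14 ; →fallthru
#3 xor  $r4, $r2, $r3 ; 0/0/0/0/0
#4 xori  $r4, $r2, 1 ; 0/0/0/0/1
#5 bne  $r0, $r4, L10 ; 0/0/0/0/1 ; →target
#6 xor  $r2, $r0, $r4 ; 0/0/1/0/1
#10 andi  $r3, $r4, 12 ; 0/0/1/0/1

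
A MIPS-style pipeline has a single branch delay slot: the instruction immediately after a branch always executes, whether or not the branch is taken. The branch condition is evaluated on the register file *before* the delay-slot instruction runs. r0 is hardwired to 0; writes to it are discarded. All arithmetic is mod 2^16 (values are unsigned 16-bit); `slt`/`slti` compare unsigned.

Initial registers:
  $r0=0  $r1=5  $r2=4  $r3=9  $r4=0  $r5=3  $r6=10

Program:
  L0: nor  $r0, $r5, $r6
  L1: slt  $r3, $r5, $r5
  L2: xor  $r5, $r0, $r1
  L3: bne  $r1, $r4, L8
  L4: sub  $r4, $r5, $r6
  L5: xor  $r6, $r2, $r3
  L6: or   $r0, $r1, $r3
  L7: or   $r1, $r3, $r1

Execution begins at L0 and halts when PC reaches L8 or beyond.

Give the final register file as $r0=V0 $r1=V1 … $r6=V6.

$r0=0 $r1=5 $r2=4 $r3=0 $r4=65531 $r5=5 $r6=10

#0 nor  $r0, $r5, $r6 ; 0/5/4/9/0/3/10
#1 slt  $r3, $r5, $r5 ; 0/5/4/0/0/3/10
#2 xor  $r5, $r0, $r1 ; 0/5/4/0/0/5/10
#3 bne  $r1, $r4, L8 ; 0/5/4/0/0/5/10 ; →target
#4 sub  $r4, $r5, $r6 ; 0/5/4/0/65531/5/10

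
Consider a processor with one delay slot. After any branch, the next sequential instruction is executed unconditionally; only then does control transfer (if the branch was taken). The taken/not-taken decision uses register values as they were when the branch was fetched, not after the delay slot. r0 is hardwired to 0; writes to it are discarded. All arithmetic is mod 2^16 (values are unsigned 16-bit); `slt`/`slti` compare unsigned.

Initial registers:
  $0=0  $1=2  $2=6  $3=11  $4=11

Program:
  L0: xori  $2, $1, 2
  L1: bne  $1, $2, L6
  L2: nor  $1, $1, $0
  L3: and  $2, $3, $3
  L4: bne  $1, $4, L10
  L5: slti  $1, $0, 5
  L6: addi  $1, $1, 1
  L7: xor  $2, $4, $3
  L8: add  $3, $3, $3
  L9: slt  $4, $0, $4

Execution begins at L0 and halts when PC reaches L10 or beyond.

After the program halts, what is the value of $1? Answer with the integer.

#0 xori  $2, $1, 2 ; 0/2/0/11/11
#1 bne  $1, $2, L6 ; 0/2/0/11/11 ; →target
#2 nor  $1, $1, $0 ; 0/65533/0/11/11
#6 addi  $1, $1, 1 ; 0/65534/0/11/11
#7 xor  $2, $4, $3 ; 0/65534/0/11/11
#8 add  $3, $3, $3 ; 0/65534/0/22/11
#9 slt  $4, $0, $4 ; 0/65534/0/22/1

65534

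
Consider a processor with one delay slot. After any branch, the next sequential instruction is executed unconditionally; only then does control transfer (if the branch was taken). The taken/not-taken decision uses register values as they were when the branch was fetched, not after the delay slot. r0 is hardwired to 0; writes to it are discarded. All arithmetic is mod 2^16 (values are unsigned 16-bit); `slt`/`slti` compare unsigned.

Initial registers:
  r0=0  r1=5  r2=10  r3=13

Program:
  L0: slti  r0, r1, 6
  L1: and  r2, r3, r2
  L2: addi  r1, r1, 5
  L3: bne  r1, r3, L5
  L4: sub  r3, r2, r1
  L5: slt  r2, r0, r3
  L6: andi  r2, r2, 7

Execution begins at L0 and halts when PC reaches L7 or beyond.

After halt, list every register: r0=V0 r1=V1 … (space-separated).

r0=0 r1=10 r2=1 r3=65534

[0] slti  r0, r1, 6  →  {r0:0, r1:5, r2:10, r3:13}
[1] and  r2, r3, r2  →  {r0:0, r1:5, r2:8, r3:13}
[2] addi  r1, r1, 5  →  {r0:0, r1:10, r2:8, r3:13}
[3] bne  r1, r3, L5  →  {r0:0, r1:10, r2:8, r3:13}  ⟨branch taken⟩
[4] sub  r3, r2, r1  →  {r0:0, r1:10, r2:8, r3:65534}
[5] slt  r2, r0, r3  →  {r0:0, r1:10, r2:1, r3:65534}
[6] andi  r2, r2, 7  →  {r0:0, r1:10, r2:1, r3:65534}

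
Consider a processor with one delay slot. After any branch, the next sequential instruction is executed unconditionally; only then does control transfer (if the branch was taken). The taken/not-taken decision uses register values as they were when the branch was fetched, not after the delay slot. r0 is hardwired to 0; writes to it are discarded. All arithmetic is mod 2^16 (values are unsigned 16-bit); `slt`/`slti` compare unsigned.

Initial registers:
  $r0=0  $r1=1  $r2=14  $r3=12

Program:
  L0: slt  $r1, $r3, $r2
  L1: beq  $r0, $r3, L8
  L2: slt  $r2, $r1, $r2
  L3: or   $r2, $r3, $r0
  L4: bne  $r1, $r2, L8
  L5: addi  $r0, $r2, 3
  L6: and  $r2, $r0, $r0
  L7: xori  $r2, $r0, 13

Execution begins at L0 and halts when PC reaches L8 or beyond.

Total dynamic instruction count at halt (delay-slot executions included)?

6

#0 slt  $r1, $r3, $r2 ; 0/1/14/12
#1 beq  $r0, $r3, L8 ; 0/1/14/12 ; →fallthru
#2 slt  $r2, $r1, $r2 ; 0/1/1/12
#3 or   $r2, $r3, $r0 ; 0/1/12/12
#4 bne  $r1, $r2, L8 ; 0/1/12/12 ; →target
#5 addi  $r0, $r2, 3 ; 0/1/12/12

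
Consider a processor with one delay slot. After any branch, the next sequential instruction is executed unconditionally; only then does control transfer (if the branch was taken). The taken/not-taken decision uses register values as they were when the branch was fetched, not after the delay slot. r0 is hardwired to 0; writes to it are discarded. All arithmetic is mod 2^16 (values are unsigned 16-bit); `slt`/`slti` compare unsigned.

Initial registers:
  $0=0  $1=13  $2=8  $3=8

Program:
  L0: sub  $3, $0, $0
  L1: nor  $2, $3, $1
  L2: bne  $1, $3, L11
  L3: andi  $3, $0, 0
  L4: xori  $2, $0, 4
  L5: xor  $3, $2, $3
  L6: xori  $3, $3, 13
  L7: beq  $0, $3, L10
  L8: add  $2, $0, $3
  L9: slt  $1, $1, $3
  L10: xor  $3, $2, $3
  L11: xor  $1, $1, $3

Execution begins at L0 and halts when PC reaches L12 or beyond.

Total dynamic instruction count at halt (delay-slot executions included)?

5

PC=0  sub  $3, $0, $0        | $0=0 $1=13 $2=8 $3=0
PC=1  nor  $2, $3, $1        | $0=0 $1=13 $2=65522 $3=0
PC=2  bne  $1, $3, L11       | $0=0 $1=13 $2=65522 $3=0  [TAKEN]
PC=3  andi  $3, $0, 0        | $0=0 $1=13 $2=65522 $3=0
PC=11 xor  $1, $1, $3        | $0=0 $1=13 $2=65522 $3=0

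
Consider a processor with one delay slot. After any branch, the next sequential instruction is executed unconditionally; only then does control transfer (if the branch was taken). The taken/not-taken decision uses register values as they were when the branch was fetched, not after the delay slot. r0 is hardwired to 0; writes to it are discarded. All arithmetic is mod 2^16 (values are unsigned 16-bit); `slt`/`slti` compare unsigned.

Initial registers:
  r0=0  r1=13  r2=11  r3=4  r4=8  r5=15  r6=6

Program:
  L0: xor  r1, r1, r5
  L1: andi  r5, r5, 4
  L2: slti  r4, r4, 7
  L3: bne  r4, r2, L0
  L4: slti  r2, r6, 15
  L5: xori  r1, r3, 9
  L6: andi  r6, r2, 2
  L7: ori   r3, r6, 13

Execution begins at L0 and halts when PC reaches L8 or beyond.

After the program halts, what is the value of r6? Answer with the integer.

0

  step pc=0: xor  r1, r1, r5  regs=(0,2,11,4,8,15,6)
  step pc=1: andi  r5, r5, 4  regs=(0,2,11,4,8,4,6)
  step pc=2: slti  r4, r4, 7  regs=(0,2,11,4,0,4,6)
  step pc=3: bne  r4, r2, L0  cond=T  regs=(0,2,11,4,0,4,6)
  step pc=4: slti  r2, r6, 15  regs=(0,2,1,4,0,4,6)
  step pc=0: xor  r1, r1, r5  regs=(0,6,1,4,0,4,6)
  step pc=1: andi  r5, r5, 4  regs=(0,6,1,4,0,4,6)
  step pc=2: slti  r4, r4, 7  regs=(0,6,1,4,1,4,6)
  step pc=3: bne  r4, r2, L0  cond=F  regs=(0,6,1,4,1,4,6)
  step pc=4: slti  r2, r6, 15  regs=(0,6,1,4,1,4,6)
  step pc=5: xori  r1, r3, 9  regs=(0,13,1,4,1,4,6)
  step pc=6: andi  r6, r2, 2  regs=(0,13,1,4,1,4,0)
  step pc=7: ori   r3, r6, 13  regs=(0,13,1,13,1,4,0)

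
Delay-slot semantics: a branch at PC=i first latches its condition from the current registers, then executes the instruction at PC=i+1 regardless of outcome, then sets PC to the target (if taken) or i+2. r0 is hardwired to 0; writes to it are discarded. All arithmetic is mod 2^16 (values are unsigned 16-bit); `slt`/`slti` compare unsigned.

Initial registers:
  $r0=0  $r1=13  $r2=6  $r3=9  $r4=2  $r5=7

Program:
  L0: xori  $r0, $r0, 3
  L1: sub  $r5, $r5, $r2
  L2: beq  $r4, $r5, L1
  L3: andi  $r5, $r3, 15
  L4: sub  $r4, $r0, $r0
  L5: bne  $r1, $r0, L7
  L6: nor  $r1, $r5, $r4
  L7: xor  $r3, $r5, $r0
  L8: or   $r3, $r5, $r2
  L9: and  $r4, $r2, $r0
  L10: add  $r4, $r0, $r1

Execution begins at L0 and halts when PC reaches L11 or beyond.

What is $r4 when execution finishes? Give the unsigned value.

65526

[0] xori  $r0, $r0, 3  →  {$r0:0, $r1:13, $r2:6, $r3:9, $r4:2, $r5:7}
[1] sub  $r5, $r5, $r2  →  {$r0:0, $r1:13, $r2:6, $r3:9, $r4:2, $r5:1}
[2] beq  $r4, $r5, L1  →  {$r0:0, $r1:13, $r2:6, $r3:9, $r4:2, $r5:1}  ⟨branch fallthrough⟩
[3] andi  $r5, $r3, 15  →  {$r0:0, $r1:13, $r2:6, $r3:9, $r4:2, $r5:9}
[4] sub  $r4, $r0, $r0  →  {$r0:0, $r1:13, $r2:6, $r3:9, $r4:0, $r5:9}
[5] bne  $r1, $r0, L7  →  {$r0:0, $r1:13, $r2:6, $r3:9, $r4:0, $r5:9}  ⟨branch taken⟩
[6] nor  $r1, $r5, $r4  →  {$r0:0, $r1:65526, $r2:6, $r3:9, $r4:0, $r5:9}
[7] xor  $r3, $r5, $r0  →  {$r0:0, $r1:65526, $r2:6, $r3:9, $r4:0, $r5:9}
[8] or   $r3, $r5, $r2  →  {$r0:0, $r1:65526, $r2:6, $r3:15, $r4:0, $r5:9}
[9] and  $r4, $r2, $r0  →  {$r0:0, $r1:65526, $r2:6, $r3:15, $r4:0, $r5:9}
[10] add  $r4, $r0, $r1  →  {$r0:0, $r1:65526, $r2:6, $r3:15, $r4:65526, $r5:9}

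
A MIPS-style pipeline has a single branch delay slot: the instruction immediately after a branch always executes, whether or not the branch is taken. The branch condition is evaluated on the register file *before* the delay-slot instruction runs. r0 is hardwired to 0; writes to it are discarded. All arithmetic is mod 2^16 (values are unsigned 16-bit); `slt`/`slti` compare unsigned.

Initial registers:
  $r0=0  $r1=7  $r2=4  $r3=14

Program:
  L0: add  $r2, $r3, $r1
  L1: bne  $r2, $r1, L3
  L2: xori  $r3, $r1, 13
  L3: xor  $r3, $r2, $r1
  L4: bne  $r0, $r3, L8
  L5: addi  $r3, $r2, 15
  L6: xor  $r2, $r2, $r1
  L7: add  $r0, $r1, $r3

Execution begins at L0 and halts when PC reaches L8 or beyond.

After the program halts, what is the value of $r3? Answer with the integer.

  step pc=0: add  $r2, $r3, $r1  regs=(0,7,21,14)
  step pc=1: bne  $r2, $r1, L3  cond=T  regs=(0,7,21,14)
  step pc=2: xori  $r3, $r1, 13  regs=(0,7,21,10)
  step pc=3: xor  $r3, $r2, $r1  regs=(0,7,21,18)
  step pc=4: bne  $r0, $r3, L8  cond=T  regs=(0,7,21,18)
  step pc=5: addi  $r3, $r2, 15  regs=(0,7,21,36)

36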